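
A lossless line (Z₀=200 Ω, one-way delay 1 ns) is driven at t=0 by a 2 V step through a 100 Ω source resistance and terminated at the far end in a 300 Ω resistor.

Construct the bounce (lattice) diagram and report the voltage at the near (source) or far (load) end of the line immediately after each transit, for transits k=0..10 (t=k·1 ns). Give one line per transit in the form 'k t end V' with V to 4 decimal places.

Γ_L=0.200000, Γ_S=-0.333333; launch V₁=2·200/300=1.333333
k=0 src: V=1.3333
k=1 load: inc=1.333333, refl=1.333333·0.200000=0.2667; V=0.000000+1.333333+0.266667=1.6000
k=2 src: inc=0.266667, refl=0.266667·-0.333333=-0.0889; V=1.333333+0.266667+-0.088889=1.5111
k=3 load: inc=-0.088889, refl=-0.088889·0.200000=-0.0178; V=1.600000+-0.088889+-0.017778=1.4933
k=4 src: inc=-0.017778, refl=-0.017778·-0.333333=0.0059; V=1.511111+-0.017778+0.005926=1.4993
k=5 load: inc=0.005926, refl=0.005926·0.200000=0.0012; V=1.493333+0.005926+0.001185=1.5004
k=6 src: inc=0.001185, refl=0.001185·-0.333333=-0.0004; V=1.499259+0.001185+-0.000395=1.5000
k=7 load: inc=-0.000395, refl=-0.000395·0.200000=-0.0001; V=1.500444+-0.000395+-0.000079=1.5000
k=8 src: inc=-0.000079, refl=-0.000079·-0.333333=0.0000; V=1.500049+-0.000079+0.000026=1.5000
k=9 load: inc=0.000026, refl=0.000026·0.200000=0.0000; V=1.499970+0.000026+0.000005=1.5000
k=10 src: inc=0.000005, refl=0.000005·-0.333333=-0.0000; V=1.499997+0.000005+-0.000002=1.5000

0 0 source 1.3333
1 1 load 1.6000
2 2 source 1.5111
3 3 load 1.4933
4 4 source 1.4993
5 5 load 1.5004
6 6 source 1.5000
7 7 load 1.5000
8 8 source 1.5000
9 9 load 1.5000
10 10 source 1.5000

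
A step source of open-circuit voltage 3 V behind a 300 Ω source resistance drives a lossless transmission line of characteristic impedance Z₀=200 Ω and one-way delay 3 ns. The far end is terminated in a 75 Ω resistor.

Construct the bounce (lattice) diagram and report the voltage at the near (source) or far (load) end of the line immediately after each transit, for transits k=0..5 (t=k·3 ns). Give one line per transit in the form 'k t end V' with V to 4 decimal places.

Γ_L=-0.454545, Γ_S=0.200000; launch V₁=3·200/500=1.200000
k=0 src: V=1.2000
k=1 load: inc=1.200000, refl=1.200000·-0.454545=-0.5455; V=0.000000+1.200000+-0.545455=0.6545
k=2 src: inc=-0.545455, refl=-0.545455·0.200000=-0.1091; V=1.200000+-0.545455+-0.109091=0.5455
k=3 load: inc=-0.109091, refl=-0.109091·-0.454545=0.0496; V=0.654545+-0.109091+0.049587=0.5950
k=4 src: inc=0.049587, refl=0.049587·0.200000=0.0099; V=0.545455+0.049587+0.009917=0.6050
k=5 load: inc=0.009917, refl=0.009917·-0.454545=-0.0045; V=0.595041+0.009917+-0.004508=0.6005

0 0 source 1.2000
1 3 load 0.6545
2 6 source 0.5455
3 9 load 0.5950
4 12 source 0.6050
5 15 load 0.6005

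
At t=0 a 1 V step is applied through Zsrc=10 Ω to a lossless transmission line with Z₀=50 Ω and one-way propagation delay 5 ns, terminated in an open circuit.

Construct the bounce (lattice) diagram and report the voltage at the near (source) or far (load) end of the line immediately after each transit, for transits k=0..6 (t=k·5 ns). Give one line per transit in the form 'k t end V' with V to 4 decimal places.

0 0 source 0.8333
1 5 load 1.6667
2 10 source 1.1111
3 15 load 0.5556
4 20 source 0.9259
5 25 load 1.2963
6 30 source 1.0494

Γ_L=1.000000, Γ_S=-0.666667; launch V₁=1·50/60=0.833333
k=0 src: V=0.8333
k=1 load: inc=0.833333, refl=0.833333·1.000000=0.8333; V=0.000000+0.833333+0.833333=1.6667
k=2 src: inc=0.833333, refl=0.833333·-0.666667=-0.5556; V=0.833333+0.833333+-0.555556=1.1111
k=3 load: inc=-0.555556, refl=-0.555556·1.000000=-0.5556; V=1.666667+-0.555556+-0.555556=0.5556
k=4 src: inc=-0.555556, refl=-0.555556·-0.666667=0.3704; V=1.111111+-0.555556+0.370370=0.9259
k=5 load: inc=0.370370, refl=0.370370·1.000000=0.3704; V=0.555556+0.370370+0.370370=1.2963
k=6 src: inc=0.370370, refl=0.370370·-0.666667=-0.2469; V=0.925926+0.370370+-0.246914=1.0494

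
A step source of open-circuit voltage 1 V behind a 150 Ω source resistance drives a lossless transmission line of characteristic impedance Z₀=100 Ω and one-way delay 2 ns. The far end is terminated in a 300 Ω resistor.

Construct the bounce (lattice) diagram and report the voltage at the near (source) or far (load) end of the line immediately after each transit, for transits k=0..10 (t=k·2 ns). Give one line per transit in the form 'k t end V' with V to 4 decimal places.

0 0 source 0.4000
1 2 load 0.6000
2 4 source 0.6400
3 6 load 0.6600
4 8 source 0.6640
5 10 load 0.6660
6 12 source 0.6664
7 14 load 0.6666
8 16 source 0.6666
9 18 load 0.6667
10 20 source 0.6667

Γ_L=0.500000, Γ_S=0.200000; launch V₁=1·100/250=0.400000
k=0 src: V=0.4000
k=1 load: inc=0.400000, refl=0.400000·0.500000=0.2000; V=0.000000+0.400000+0.200000=0.6000
k=2 src: inc=0.200000, refl=0.200000·0.200000=0.0400; V=0.400000+0.200000+0.040000=0.6400
k=3 load: inc=0.040000, refl=0.040000·0.500000=0.0200; V=0.600000+0.040000+0.020000=0.6600
k=4 src: inc=0.020000, refl=0.020000·0.200000=0.0040; V=0.640000+0.020000+0.004000=0.6640
k=5 load: inc=0.004000, refl=0.004000·0.500000=0.0020; V=0.660000+0.004000+0.002000=0.6660
k=6 src: inc=0.002000, refl=0.002000·0.200000=0.0004; V=0.664000+0.002000+0.000400=0.6664
k=7 load: inc=0.000400, refl=0.000400·0.500000=0.0002; V=0.666000+0.000400+0.000200=0.6666
k=8 src: inc=0.000200, refl=0.000200·0.200000=0.0000; V=0.666400+0.000200+0.000040=0.6666
k=9 load: inc=0.000040, refl=0.000040·0.500000=0.0000; V=0.666600+0.000040+0.000020=0.6667
k=10 src: inc=0.000020, refl=0.000020·0.200000=0.0000; V=0.666640+0.000020+0.000004=0.6667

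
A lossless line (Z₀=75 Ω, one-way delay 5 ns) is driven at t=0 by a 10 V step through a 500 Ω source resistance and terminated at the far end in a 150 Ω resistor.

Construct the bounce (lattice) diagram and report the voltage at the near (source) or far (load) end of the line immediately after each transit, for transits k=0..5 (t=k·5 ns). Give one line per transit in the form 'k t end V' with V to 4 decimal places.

Γ_L=0.333333, Γ_S=0.739130; launch V₁=10·75/575=1.304348
k=0 src: V=1.3043
k=1 load: inc=1.304348, refl=1.304348·0.333333=0.4348; V=0.000000+1.304348+0.434783=1.7391
k=2 src: inc=0.434783, refl=0.434783·0.739130=0.3214; V=1.304348+0.434783+0.321361=2.0605
k=3 load: inc=0.321361, refl=0.321361·0.333333=0.1071; V=1.739130+0.321361+0.107120=2.1676
k=4 src: inc=0.107120, refl=0.107120·0.739130=0.0792; V=2.060491+0.107120+0.079176=2.2468
k=5 load: inc=0.079176, refl=0.079176·0.333333=0.0264; V=2.167612+0.079176+0.026392=2.2732

0 0 source 1.3043
1 5 load 1.7391
2 10 source 2.0605
3 15 load 2.1676
4 20 source 2.2468
5 25 load 2.2732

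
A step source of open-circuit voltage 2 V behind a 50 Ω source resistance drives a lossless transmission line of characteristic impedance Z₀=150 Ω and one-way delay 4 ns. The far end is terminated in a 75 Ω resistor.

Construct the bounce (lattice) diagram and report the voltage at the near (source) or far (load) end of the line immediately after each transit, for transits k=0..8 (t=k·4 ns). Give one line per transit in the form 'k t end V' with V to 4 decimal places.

Γ_L=-0.333333, Γ_S=-0.500000; launch V₁=2·150/200=1.500000
k=0 src: V=1.5000
k=1 load: inc=1.500000, refl=1.500000·-0.333333=-0.5000; V=0.000000+1.500000+-0.500000=1.0000
k=2 src: inc=-0.500000, refl=-0.500000·-0.500000=0.2500; V=1.500000+-0.500000+0.250000=1.2500
k=3 load: inc=0.250000, refl=0.250000·-0.333333=-0.0833; V=1.000000+0.250000+-0.083333=1.1667
k=4 src: inc=-0.083333, refl=-0.083333·-0.500000=0.0417; V=1.250000+-0.083333+0.041667=1.2083
k=5 load: inc=0.041667, refl=0.041667·-0.333333=-0.0139; V=1.166667+0.041667+-0.013889=1.1944
k=6 src: inc=-0.013889, refl=-0.013889·-0.500000=0.0069; V=1.208333+-0.013889+0.006944=1.2014
k=7 load: inc=0.006944, refl=0.006944·-0.333333=-0.0023; V=1.194444+0.006944+-0.002315=1.1991
k=8 src: inc=-0.002315, refl=-0.002315·-0.500000=0.0012; V=1.201389+-0.002315+0.001157=1.2002

0 0 source 1.5000
1 4 load 1.0000
2 8 source 1.2500
3 12 load 1.1667
4 16 source 1.2083
5 20 load 1.1944
6 24 source 1.2014
7 28 load 1.1991
8 32 source 1.2002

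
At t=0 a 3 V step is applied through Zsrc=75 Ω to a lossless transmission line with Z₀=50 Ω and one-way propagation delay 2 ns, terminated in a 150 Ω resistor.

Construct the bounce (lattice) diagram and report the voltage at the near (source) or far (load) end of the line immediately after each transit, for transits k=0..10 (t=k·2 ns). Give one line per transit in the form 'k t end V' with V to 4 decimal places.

0 0 source 1.2000
1 2 load 1.8000
2 4 source 1.9200
3 6 load 1.9800
4 8 source 1.9920
5 10 load 1.9980
6 12 source 1.9992
7 14 load 1.9998
8 16 source 1.9999
9 18 load 2.0000
10 20 source 2.0000

Γ_L=0.500000, Γ_S=0.200000; launch V₁=3·50/125=1.200000
k=0 src: V=1.2000
k=1 load: inc=1.200000, refl=1.200000·0.500000=0.6000; V=0.000000+1.200000+0.600000=1.8000
k=2 src: inc=0.600000, refl=0.600000·0.200000=0.1200; V=1.200000+0.600000+0.120000=1.9200
k=3 load: inc=0.120000, refl=0.120000·0.500000=0.0600; V=1.800000+0.120000+0.060000=1.9800
k=4 src: inc=0.060000, refl=0.060000·0.200000=0.0120; V=1.920000+0.060000+0.012000=1.9920
k=5 load: inc=0.012000, refl=0.012000·0.500000=0.0060; V=1.980000+0.012000+0.006000=1.9980
k=6 src: inc=0.006000, refl=0.006000·0.200000=0.0012; V=1.992000+0.006000+0.001200=1.9992
k=7 load: inc=0.001200, refl=0.001200·0.500000=0.0006; V=1.998000+0.001200+0.000600=1.9998
k=8 src: inc=0.000600, refl=0.000600·0.200000=0.0001; V=1.999200+0.000600+0.000120=1.9999
k=9 load: inc=0.000120, refl=0.000120·0.500000=0.0001; V=1.999800+0.000120+0.000060=2.0000
k=10 src: inc=0.000060, refl=0.000060·0.200000=0.0000; V=1.999920+0.000060+0.000012=2.0000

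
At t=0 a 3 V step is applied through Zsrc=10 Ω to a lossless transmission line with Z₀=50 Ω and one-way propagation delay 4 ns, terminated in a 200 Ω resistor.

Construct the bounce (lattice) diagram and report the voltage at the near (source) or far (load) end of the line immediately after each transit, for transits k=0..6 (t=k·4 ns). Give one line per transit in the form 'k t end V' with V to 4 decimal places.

0 0 source 2.5000
1 4 load 4.0000
2 8 source 3.0000
3 12 load 2.4000
4 16 source 2.8000
5 20 load 3.0400
6 24 source 2.8800

Γ_L=0.600000, Γ_S=-0.666667; launch V₁=3·50/60=2.500000
k=0 src: V=2.5000
k=1 load: inc=2.500000, refl=2.500000·0.600000=1.5000; V=0.000000+2.500000+1.500000=4.0000
k=2 src: inc=1.500000, refl=1.500000·-0.666667=-1.0000; V=2.500000+1.500000+-1.000000=3.0000
k=3 load: inc=-1.000000, refl=-1.000000·0.600000=-0.6000; V=4.000000+-1.000000+-0.600000=2.4000
k=4 src: inc=-0.600000, refl=-0.600000·-0.666667=0.4000; V=3.000000+-0.600000+0.400000=2.8000
k=5 load: inc=0.400000, refl=0.400000·0.600000=0.2400; V=2.400000+0.400000+0.240000=3.0400
k=6 src: inc=0.240000, refl=0.240000·-0.666667=-0.1600; V=2.800000+0.240000+-0.160000=2.8800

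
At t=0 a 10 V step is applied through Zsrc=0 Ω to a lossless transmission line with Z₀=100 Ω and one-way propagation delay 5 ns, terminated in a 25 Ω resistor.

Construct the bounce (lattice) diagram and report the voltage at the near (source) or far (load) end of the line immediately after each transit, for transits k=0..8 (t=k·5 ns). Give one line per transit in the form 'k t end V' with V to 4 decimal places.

Γ_L=-0.600000, Γ_S=-1.000000; launch V₁=10·100/100=10.000000
k=0 src: V=10.0000
k=1 load: inc=10.000000, refl=10.000000·-0.600000=-6.0000; V=0.000000+10.000000+-6.000000=4.0000
k=2 src: inc=-6.000000, refl=-6.000000·-1.000000=6.0000; V=10.000000+-6.000000+6.000000=10.0000
k=3 load: inc=6.000000, refl=6.000000·-0.600000=-3.6000; V=4.000000+6.000000+-3.600000=6.4000
k=4 src: inc=-3.600000, refl=-3.600000·-1.000000=3.6000; V=10.000000+-3.600000+3.600000=10.0000
k=5 load: inc=3.600000, refl=3.600000·-0.600000=-2.1600; V=6.400000+3.600000+-2.160000=7.8400
k=6 src: inc=-2.160000, refl=-2.160000·-1.000000=2.1600; V=10.000000+-2.160000+2.160000=10.0000
k=7 load: inc=2.160000, refl=2.160000·-0.600000=-1.2960; V=7.840000+2.160000+-1.296000=8.7040
k=8 src: inc=-1.296000, refl=-1.296000·-1.000000=1.2960; V=10.000000+-1.296000+1.296000=10.0000

0 0 source 10.0000
1 5 load 4.0000
2 10 source 10.0000
3 15 load 6.4000
4 20 source 10.0000
5 25 load 7.8400
6 30 source 10.0000
7 35 load 8.7040
8 40 source 10.0000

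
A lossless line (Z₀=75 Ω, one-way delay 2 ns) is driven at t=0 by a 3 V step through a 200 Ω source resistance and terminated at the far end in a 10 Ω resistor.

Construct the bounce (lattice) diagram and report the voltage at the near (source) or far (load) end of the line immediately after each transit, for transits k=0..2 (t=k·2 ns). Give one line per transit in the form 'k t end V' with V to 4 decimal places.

Γ_L=-0.764706, Γ_S=0.454545; launch V₁=3·75/275=0.818182
k=0 src: V=0.8182
k=1 load: inc=0.818182, refl=0.818182·-0.764706=-0.6257; V=0.000000+0.818182+-0.625668=0.1925
k=2 src: inc=-0.625668, refl=-0.625668·0.454545=-0.2844; V=0.818182+-0.625668+-0.284395=-0.0919

0 0 source 0.8182
1 2 load 0.1925
2 4 source -0.0919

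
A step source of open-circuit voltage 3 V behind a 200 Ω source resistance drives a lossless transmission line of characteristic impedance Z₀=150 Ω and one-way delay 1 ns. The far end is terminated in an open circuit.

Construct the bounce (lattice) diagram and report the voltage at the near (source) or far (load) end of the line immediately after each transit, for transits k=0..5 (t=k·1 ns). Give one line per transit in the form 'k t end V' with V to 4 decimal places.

Γ_L=1.000000, Γ_S=0.142857; launch V₁=3·150/350=1.285714
k=0 src: V=1.2857
k=1 load: inc=1.285714, refl=1.285714·1.000000=1.2857; V=0.000000+1.285714+1.285714=2.5714
k=2 src: inc=1.285714, refl=1.285714·0.142857=0.1837; V=1.285714+1.285714+0.183673=2.7551
k=3 load: inc=0.183673, refl=0.183673·1.000000=0.1837; V=2.571429+0.183673+0.183673=2.9388
k=4 src: inc=0.183673, refl=0.183673·0.142857=0.0262; V=2.755102+0.183673+0.026239=2.9650
k=5 load: inc=0.026239, refl=0.026239·1.000000=0.0262; V=2.938776+0.026239+0.026239=2.9913

0 0 source 1.2857
1 1 load 2.5714
2 2 source 2.7551
3 3 load 2.9388
4 4 source 2.9650
5 5 load 2.9913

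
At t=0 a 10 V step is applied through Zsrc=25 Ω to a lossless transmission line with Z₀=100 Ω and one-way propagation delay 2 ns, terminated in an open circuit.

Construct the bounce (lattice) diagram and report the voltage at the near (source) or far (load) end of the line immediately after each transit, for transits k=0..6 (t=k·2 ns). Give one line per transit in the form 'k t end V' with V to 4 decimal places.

0 0 source 8.0000
1 2 load 16.0000
2 4 source 11.2000
3 6 load 6.4000
4 8 source 9.2800
5 10 load 12.1600
6 12 source 10.4320

Γ_L=1.000000, Γ_S=-0.600000; launch V₁=10·100/125=8.000000
k=0 src: V=8.0000
k=1 load: inc=8.000000, refl=8.000000·1.000000=8.0000; V=0.000000+8.000000+8.000000=16.0000
k=2 src: inc=8.000000, refl=8.000000·-0.600000=-4.8000; V=8.000000+8.000000+-4.800000=11.2000
k=3 load: inc=-4.800000, refl=-4.800000·1.000000=-4.8000; V=16.000000+-4.800000+-4.800000=6.4000
k=4 src: inc=-4.800000, refl=-4.800000·-0.600000=2.8800; V=11.200000+-4.800000+2.880000=9.2800
k=5 load: inc=2.880000, refl=2.880000·1.000000=2.8800; V=6.400000+2.880000+2.880000=12.1600
k=6 src: inc=2.880000, refl=2.880000·-0.600000=-1.7280; V=9.280000+2.880000+-1.728000=10.4320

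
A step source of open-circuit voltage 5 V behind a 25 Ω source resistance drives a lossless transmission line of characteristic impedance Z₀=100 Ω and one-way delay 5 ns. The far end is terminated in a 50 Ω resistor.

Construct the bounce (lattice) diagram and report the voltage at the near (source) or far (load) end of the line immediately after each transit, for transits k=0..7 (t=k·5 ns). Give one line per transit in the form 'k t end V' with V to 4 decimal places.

Γ_L=-0.333333, Γ_S=-0.600000; launch V₁=5·100/125=4.000000
k=0 src: V=4.0000
k=1 load: inc=4.000000, refl=4.000000·-0.333333=-1.3333; V=0.000000+4.000000+-1.333333=2.6667
k=2 src: inc=-1.333333, refl=-1.333333·-0.600000=0.8000; V=4.000000+-1.333333+0.800000=3.4667
k=3 load: inc=0.800000, refl=0.800000·-0.333333=-0.2667; V=2.666667+0.800000+-0.266667=3.2000
k=4 src: inc=-0.266667, refl=-0.266667·-0.600000=0.1600; V=3.466667+-0.266667+0.160000=3.3600
k=5 load: inc=0.160000, refl=0.160000·-0.333333=-0.0533; V=3.200000+0.160000+-0.053333=3.3067
k=6 src: inc=-0.053333, refl=-0.053333·-0.600000=0.0320; V=3.360000+-0.053333+0.032000=3.3387
k=7 load: inc=0.032000, refl=0.032000·-0.333333=-0.0107; V=3.306667+0.032000+-0.010667=3.3280

0 0 source 4.0000
1 5 load 2.6667
2 10 source 3.4667
3 15 load 3.2000
4 20 source 3.3600
5 25 load 3.3067
6 30 source 3.3387
7 35 load 3.3280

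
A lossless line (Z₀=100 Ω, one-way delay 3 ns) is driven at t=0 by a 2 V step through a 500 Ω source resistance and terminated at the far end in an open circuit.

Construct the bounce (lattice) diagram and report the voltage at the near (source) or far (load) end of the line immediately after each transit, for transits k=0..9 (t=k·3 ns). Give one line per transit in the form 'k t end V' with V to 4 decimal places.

0 0 source 0.3333
1 3 load 0.6667
2 6 source 0.8889
3 9 load 1.1111
4 12 source 1.2593
5 15 load 1.4074
6 18 source 1.5062
7 21 load 1.6049
8 24 source 1.6708
9 27 load 1.7366

Γ_L=1.000000, Γ_S=0.666667; launch V₁=2·100/600=0.333333
k=0 src: V=0.3333
k=1 load: inc=0.333333, refl=0.333333·1.000000=0.3333; V=0.000000+0.333333+0.333333=0.6667
k=2 src: inc=0.333333, refl=0.333333·0.666667=0.2222; V=0.333333+0.333333+0.222222=0.8889
k=3 load: inc=0.222222, refl=0.222222·1.000000=0.2222; V=0.666667+0.222222+0.222222=1.1111
k=4 src: inc=0.222222, refl=0.222222·0.666667=0.1481; V=0.888889+0.222222+0.148148=1.2593
k=5 load: inc=0.148148, refl=0.148148·1.000000=0.1481; V=1.111111+0.148148+0.148148=1.4074
k=6 src: inc=0.148148, refl=0.148148·0.666667=0.0988; V=1.259259+0.148148+0.098765=1.5062
k=7 load: inc=0.098765, refl=0.098765·1.000000=0.0988; V=1.407407+0.098765+0.098765=1.6049
k=8 src: inc=0.098765, refl=0.098765·0.666667=0.0658; V=1.506173+0.098765+0.065844=1.6708
k=9 load: inc=0.065844, refl=0.065844·1.000000=0.0658; V=1.604938+0.065844+0.065844=1.7366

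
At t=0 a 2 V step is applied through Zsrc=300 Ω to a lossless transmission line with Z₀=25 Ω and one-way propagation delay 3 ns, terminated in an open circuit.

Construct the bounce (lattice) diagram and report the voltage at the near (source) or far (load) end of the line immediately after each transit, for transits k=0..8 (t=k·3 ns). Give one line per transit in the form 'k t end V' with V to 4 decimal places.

Γ_L=1.000000, Γ_S=0.846154; launch V₁=2·25/325=0.153846
k=0 src: V=0.1538
k=1 load: inc=0.153846, refl=0.153846·1.000000=0.1538; V=0.000000+0.153846+0.153846=0.3077
k=2 src: inc=0.153846, refl=0.153846·0.846154=0.1302; V=0.153846+0.153846+0.130178=0.4379
k=3 load: inc=0.130178, refl=0.130178·1.000000=0.1302; V=0.307692+0.130178+0.130178=0.5680
k=4 src: inc=0.130178, refl=0.130178·0.846154=0.1102; V=0.437870+0.130178+0.110150=0.6782
k=5 load: inc=0.110150, refl=0.110150·1.000000=0.1102; V=0.568047+0.110150+0.110150=0.7883
k=6 src: inc=0.110150, refl=0.110150·0.846154=0.0932; V=0.678198+0.110150+0.093204=0.8816
k=7 load: inc=0.093204, refl=0.093204·1.000000=0.0932; V=0.788348+0.093204+0.093204=0.9748
k=8 src: inc=0.093204, refl=0.093204·0.846154=0.0789; V=0.881552+0.093204+0.078865=1.0536

0 0 source 0.1538
1 3 load 0.3077
2 6 source 0.4379
3 9 load 0.5680
4 12 source 0.6782
5 15 load 0.7883
6 18 source 0.8816
7 21 load 0.9748
8 24 source 1.0536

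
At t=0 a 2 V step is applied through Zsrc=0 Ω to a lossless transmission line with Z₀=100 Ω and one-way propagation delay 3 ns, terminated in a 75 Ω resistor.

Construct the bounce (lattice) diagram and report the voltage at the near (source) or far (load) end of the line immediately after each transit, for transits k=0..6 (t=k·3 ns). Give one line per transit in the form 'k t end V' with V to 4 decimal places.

Γ_L=-0.142857, Γ_S=-1.000000; launch V₁=2·100/100=2.000000
k=0 src: V=2.0000
k=1 load: inc=2.000000, refl=2.000000·-0.142857=-0.2857; V=0.000000+2.000000+-0.285714=1.7143
k=2 src: inc=-0.285714, refl=-0.285714·-1.000000=0.2857; V=2.000000+-0.285714+0.285714=2.0000
k=3 load: inc=0.285714, refl=0.285714·-0.142857=-0.0408; V=1.714286+0.285714+-0.040816=1.9592
k=4 src: inc=-0.040816, refl=-0.040816·-1.000000=0.0408; V=2.000000+-0.040816+0.040816=2.0000
k=5 load: inc=0.040816, refl=0.040816·-0.142857=-0.0058; V=1.959184+0.040816+-0.005831=1.9942
k=6 src: inc=-0.005831, refl=-0.005831·-1.000000=0.0058; V=2.000000+-0.005831+0.005831=2.0000

0 0 source 2.0000
1 3 load 1.7143
2 6 source 2.0000
3 9 load 1.9592
4 12 source 2.0000
5 15 load 1.9942
6 18 source 2.0000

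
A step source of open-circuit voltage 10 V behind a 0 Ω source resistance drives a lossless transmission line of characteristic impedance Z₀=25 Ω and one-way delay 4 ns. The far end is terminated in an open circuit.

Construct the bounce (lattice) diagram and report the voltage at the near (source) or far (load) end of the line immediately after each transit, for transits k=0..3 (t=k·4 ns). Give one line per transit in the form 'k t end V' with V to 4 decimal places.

Γ_L=1.000000, Γ_S=-1.000000; launch V₁=10·25/25=10.000000
k=0 src: V=10.0000
k=1 load: inc=10.000000, refl=10.000000·1.000000=10.0000; V=0.000000+10.000000+10.000000=20.0000
k=2 src: inc=10.000000, refl=10.000000·-1.000000=-10.0000; V=10.000000+10.000000+-10.000000=10.0000
k=3 load: inc=-10.000000, refl=-10.000000·1.000000=-10.0000; V=20.000000+-10.000000+-10.000000=0.0000

0 0 source 10.0000
1 4 load 20.0000
2 8 source 10.0000
3 12 load 0.0000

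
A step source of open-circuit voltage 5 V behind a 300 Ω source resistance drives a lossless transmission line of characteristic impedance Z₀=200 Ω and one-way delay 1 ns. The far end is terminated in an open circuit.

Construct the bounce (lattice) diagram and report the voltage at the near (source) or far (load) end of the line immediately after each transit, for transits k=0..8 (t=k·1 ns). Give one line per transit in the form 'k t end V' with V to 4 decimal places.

Γ_L=1.000000, Γ_S=0.200000; launch V₁=5·200/500=2.000000
k=0 src: V=2.0000
k=1 load: inc=2.000000, refl=2.000000·1.000000=2.0000; V=0.000000+2.000000+2.000000=4.0000
k=2 src: inc=2.000000, refl=2.000000·0.200000=0.4000; V=2.000000+2.000000+0.400000=4.4000
k=3 load: inc=0.400000, refl=0.400000·1.000000=0.4000; V=4.000000+0.400000+0.400000=4.8000
k=4 src: inc=0.400000, refl=0.400000·0.200000=0.0800; V=4.400000+0.400000+0.080000=4.8800
k=5 load: inc=0.080000, refl=0.080000·1.000000=0.0800; V=4.800000+0.080000+0.080000=4.9600
k=6 src: inc=0.080000, refl=0.080000·0.200000=0.0160; V=4.880000+0.080000+0.016000=4.9760
k=7 load: inc=0.016000, refl=0.016000·1.000000=0.0160; V=4.960000+0.016000+0.016000=4.9920
k=8 src: inc=0.016000, refl=0.016000·0.200000=0.0032; V=4.976000+0.016000+0.003200=4.9952

0 0 source 2.0000
1 1 load 4.0000
2 2 source 4.4000
3 3 load 4.8000
4 4 source 4.8800
5 5 load 4.9600
6 6 source 4.9760
7 7 load 4.9920
8 8 source 4.9952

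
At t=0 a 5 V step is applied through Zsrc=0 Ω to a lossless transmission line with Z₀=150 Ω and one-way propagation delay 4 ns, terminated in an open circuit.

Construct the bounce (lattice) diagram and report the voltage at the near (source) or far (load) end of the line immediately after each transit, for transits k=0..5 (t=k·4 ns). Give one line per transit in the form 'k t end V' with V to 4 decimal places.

0 0 source 5.0000
1 4 load 10.0000
2 8 source 5.0000
3 12 load 0.0000
4 16 source 5.0000
5 20 load 10.0000

Γ_L=1.000000, Γ_S=-1.000000; launch V₁=5·150/150=5.000000
k=0 src: V=5.0000
k=1 load: inc=5.000000, refl=5.000000·1.000000=5.0000; V=0.000000+5.000000+5.000000=10.0000
k=2 src: inc=5.000000, refl=5.000000·-1.000000=-5.0000; V=5.000000+5.000000+-5.000000=5.0000
k=3 load: inc=-5.000000, refl=-5.000000·1.000000=-5.0000; V=10.000000+-5.000000+-5.000000=0.0000
k=4 src: inc=-5.000000, refl=-5.000000·-1.000000=5.0000; V=5.000000+-5.000000+5.000000=5.0000
k=5 load: inc=5.000000, refl=5.000000·1.000000=5.0000; V=0.000000+5.000000+5.000000=10.0000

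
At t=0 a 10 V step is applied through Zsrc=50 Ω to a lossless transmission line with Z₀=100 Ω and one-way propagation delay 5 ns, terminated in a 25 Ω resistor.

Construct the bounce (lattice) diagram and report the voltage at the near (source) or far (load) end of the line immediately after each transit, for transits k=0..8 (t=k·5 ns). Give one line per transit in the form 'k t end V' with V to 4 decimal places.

0 0 source 6.6667
1 5 load 2.6667
2 10 source 4.0000
3 15 load 3.2000
4 20 source 3.4667
5 25 load 3.3067
6 30 source 3.3600
7 35 load 3.3280
8 40 source 3.3387

Γ_L=-0.600000, Γ_S=-0.333333; launch V₁=10·100/150=6.666667
k=0 src: V=6.6667
k=1 load: inc=6.666667, refl=6.666667·-0.600000=-4.0000; V=0.000000+6.666667+-4.000000=2.6667
k=2 src: inc=-4.000000, refl=-4.000000·-0.333333=1.3333; V=6.666667+-4.000000+1.333333=4.0000
k=3 load: inc=1.333333, refl=1.333333·-0.600000=-0.8000; V=2.666667+1.333333+-0.800000=3.2000
k=4 src: inc=-0.800000, refl=-0.800000·-0.333333=0.2667; V=4.000000+-0.800000+0.266667=3.4667
k=5 load: inc=0.266667, refl=0.266667·-0.600000=-0.1600; V=3.200000+0.266667+-0.160000=3.3067
k=6 src: inc=-0.160000, refl=-0.160000·-0.333333=0.0533; V=3.466667+-0.160000+0.053333=3.3600
k=7 load: inc=0.053333, refl=0.053333·-0.600000=-0.0320; V=3.306667+0.053333+-0.032000=3.3280
k=8 src: inc=-0.032000, refl=-0.032000·-0.333333=0.0107; V=3.360000+-0.032000+0.010667=3.3387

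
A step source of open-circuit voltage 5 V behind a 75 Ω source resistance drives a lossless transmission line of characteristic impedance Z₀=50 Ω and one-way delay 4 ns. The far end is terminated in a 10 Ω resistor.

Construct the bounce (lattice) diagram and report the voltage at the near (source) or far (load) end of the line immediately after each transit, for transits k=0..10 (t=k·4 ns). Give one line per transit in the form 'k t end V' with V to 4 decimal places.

Γ_L=-0.666667, Γ_S=0.200000; launch V₁=5·50/125=2.000000
k=0 src: V=2.0000
k=1 load: inc=2.000000, refl=2.000000·-0.666667=-1.3333; V=0.000000+2.000000+-1.333333=0.6667
k=2 src: inc=-1.333333, refl=-1.333333·0.200000=-0.2667; V=2.000000+-1.333333+-0.266667=0.4000
k=3 load: inc=-0.266667, refl=-0.266667·-0.666667=0.1778; V=0.666667+-0.266667+0.177778=0.5778
k=4 src: inc=0.177778, refl=0.177778·0.200000=0.0356; V=0.400000+0.177778+0.035556=0.6133
k=5 load: inc=0.035556, refl=0.035556·-0.666667=-0.0237; V=0.577778+0.035556+-0.023704=0.5896
k=6 src: inc=-0.023704, refl=-0.023704·0.200000=-0.0047; V=0.613333+-0.023704+-0.004741=0.5849
k=7 load: inc=-0.004741, refl=-0.004741·-0.666667=0.0032; V=0.589630+-0.004741+0.003160=0.5880
k=8 src: inc=0.003160, refl=0.003160·0.200000=0.0006; V=0.584889+0.003160+0.000632=0.5887
k=9 load: inc=0.000632, refl=0.000632·-0.666667=-0.0004; V=0.588049+0.000632+-0.000421=0.5883
k=10 src: inc=-0.000421, refl=-0.000421·0.200000=-0.0001; V=0.588681+-0.000421+-0.000084=0.5882

0 0 source 2.0000
1 4 load 0.6667
2 8 source 0.4000
3 12 load 0.5778
4 16 source 0.6133
5 20 load 0.5896
6 24 source 0.5849
7 28 load 0.5880
8 32 source 0.5887
9 36 load 0.5883
10 40 source 0.5882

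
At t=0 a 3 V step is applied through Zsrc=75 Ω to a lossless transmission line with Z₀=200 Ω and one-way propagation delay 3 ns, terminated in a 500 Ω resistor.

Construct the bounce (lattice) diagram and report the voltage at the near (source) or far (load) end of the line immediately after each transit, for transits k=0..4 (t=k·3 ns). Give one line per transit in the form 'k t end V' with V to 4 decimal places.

0 0 source 2.1818
1 3 load 3.1169
2 6 source 2.6919
3 9 load 2.5097
4 12 source 2.5925

Γ_L=0.428571, Γ_S=-0.454545; launch V₁=3·200/275=2.181818
k=0 src: V=2.1818
k=1 load: inc=2.181818, refl=2.181818·0.428571=0.9351; V=0.000000+2.181818+0.935065=3.1169
k=2 src: inc=0.935065, refl=0.935065·-0.454545=-0.4250; V=2.181818+0.935065+-0.425030=2.6919
k=3 load: inc=-0.425030, refl=-0.425030·0.428571=-0.1822; V=3.116883+-0.425030+-0.182156=2.5097
k=4 src: inc=-0.182156, refl=-0.182156·-0.454545=0.0828; V=2.691854+-0.182156+0.082798=2.5925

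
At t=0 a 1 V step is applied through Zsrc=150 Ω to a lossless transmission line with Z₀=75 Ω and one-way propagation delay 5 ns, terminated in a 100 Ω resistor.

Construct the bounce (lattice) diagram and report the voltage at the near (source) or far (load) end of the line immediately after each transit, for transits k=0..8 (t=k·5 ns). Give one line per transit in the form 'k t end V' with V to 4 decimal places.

Γ_L=0.142857, Γ_S=0.333333; launch V₁=1·75/225=0.333333
k=0 src: V=0.3333
k=1 load: inc=0.333333, refl=0.333333·0.142857=0.0476; V=0.000000+0.333333+0.047619=0.3810
k=2 src: inc=0.047619, refl=0.047619·0.333333=0.0159; V=0.333333+0.047619+0.015873=0.3968
k=3 load: inc=0.015873, refl=0.015873·0.142857=0.0023; V=0.380952+0.015873+0.002268=0.3991
k=4 src: inc=0.002268, refl=0.002268·0.333333=0.0008; V=0.396825+0.002268+0.000756=0.3998
k=5 load: inc=0.000756, refl=0.000756·0.142857=0.0001; V=0.399093+0.000756+0.000108=0.4000
k=6 src: inc=0.000108, refl=0.000108·0.333333=0.0000; V=0.399849+0.000108+0.000036=0.4000
k=7 load: inc=0.000036, refl=0.000036·0.142857=0.0000; V=0.399957+0.000036+0.000005=0.4000
k=8 src: inc=0.000005, refl=0.000005·0.333333=0.0000; V=0.399993+0.000005+0.000002=0.4000

0 0 source 0.3333
1 5 load 0.3810
2 10 source 0.3968
3 15 load 0.3991
4 20 source 0.3998
5 25 load 0.4000
6 30 source 0.4000
7 35 load 0.4000
8 40 source 0.4000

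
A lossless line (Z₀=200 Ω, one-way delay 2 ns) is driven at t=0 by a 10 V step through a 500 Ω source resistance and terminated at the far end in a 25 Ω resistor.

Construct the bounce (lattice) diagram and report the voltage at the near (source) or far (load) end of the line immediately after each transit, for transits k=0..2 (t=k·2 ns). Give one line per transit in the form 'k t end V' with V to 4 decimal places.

Γ_L=-0.777778, Γ_S=0.428571; launch V₁=10·200/700=2.857143
k=0 src: V=2.8571
k=1 load: inc=2.857143, refl=2.857143·-0.777778=-2.2222; V=0.000000+2.857143+-2.222222=0.6349
k=2 src: inc=-2.222222, refl=-2.222222·0.428571=-0.9524; V=2.857143+-2.222222+-0.952381=-0.3175

0 0 source 2.8571
1 2 load 0.6349
2 4 source -0.3175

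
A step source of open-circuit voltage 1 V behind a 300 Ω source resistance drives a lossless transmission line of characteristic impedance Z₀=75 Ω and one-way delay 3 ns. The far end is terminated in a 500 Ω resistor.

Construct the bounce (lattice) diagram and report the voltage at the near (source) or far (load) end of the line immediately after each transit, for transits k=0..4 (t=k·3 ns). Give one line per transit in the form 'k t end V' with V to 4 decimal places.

0 0 source 0.2000
1 3 load 0.3478
2 6 source 0.4365
3 9 load 0.5021
4 12 source 0.5414

Γ_L=0.739130, Γ_S=0.600000; launch V₁=1·75/375=0.200000
k=0 src: V=0.2000
k=1 load: inc=0.200000, refl=0.200000·0.739130=0.1478; V=0.000000+0.200000+0.147826=0.3478
k=2 src: inc=0.147826, refl=0.147826·0.600000=0.0887; V=0.200000+0.147826+0.088696=0.4365
k=3 load: inc=0.088696, refl=0.088696·0.739130=0.0656; V=0.347826+0.088696+0.065558=0.5021
k=4 src: inc=0.065558, refl=0.065558·0.600000=0.0393; V=0.436522+0.065558+0.039335=0.5414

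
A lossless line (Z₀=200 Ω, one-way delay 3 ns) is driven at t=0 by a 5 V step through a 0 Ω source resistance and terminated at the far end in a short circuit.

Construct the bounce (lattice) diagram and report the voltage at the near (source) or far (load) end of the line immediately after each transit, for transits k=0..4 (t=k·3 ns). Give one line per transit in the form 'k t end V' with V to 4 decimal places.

Γ_L=-1.000000, Γ_S=-1.000000; launch V₁=5·200/200=5.000000
k=0 src: V=5.0000
k=1 load: inc=5.000000, refl=5.000000·-1.000000=-5.0000; V=0.000000+5.000000+-5.000000=0.0000
k=2 src: inc=-5.000000, refl=-5.000000·-1.000000=5.0000; V=5.000000+-5.000000+5.000000=5.0000
k=3 load: inc=5.000000, refl=5.000000·-1.000000=-5.0000; V=0.000000+5.000000+-5.000000=0.0000
k=4 src: inc=-5.000000, refl=-5.000000·-1.000000=5.0000; V=5.000000+-5.000000+5.000000=5.0000

0 0 source 5.0000
1 3 load 0.0000
2 6 source 5.0000
3 9 load 0.0000
4 12 source 5.0000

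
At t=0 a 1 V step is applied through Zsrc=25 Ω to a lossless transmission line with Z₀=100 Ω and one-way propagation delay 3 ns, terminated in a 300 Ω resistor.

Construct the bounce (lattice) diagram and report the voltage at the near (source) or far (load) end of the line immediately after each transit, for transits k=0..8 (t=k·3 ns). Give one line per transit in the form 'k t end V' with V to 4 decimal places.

Γ_L=0.500000, Γ_S=-0.600000; launch V₁=1·100/125=0.800000
k=0 src: V=0.8000
k=1 load: inc=0.800000, refl=0.800000·0.500000=0.4000; V=0.000000+0.800000+0.400000=1.2000
k=2 src: inc=0.400000, refl=0.400000·-0.600000=-0.2400; V=0.800000+0.400000+-0.240000=0.9600
k=3 load: inc=-0.240000, refl=-0.240000·0.500000=-0.1200; V=1.200000+-0.240000+-0.120000=0.8400
k=4 src: inc=-0.120000, refl=-0.120000·-0.600000=0.0720; V=0.960000+-0.120000+0.072000=0.9120
k=5 load: inc=0.072000, refl=0.072000·0.500000=0.0360; V=0.840000+0.072000+0.036000=0.9480
k=6 src: inc=0.036000, refl=0.036000·-0.600000=-0.0216; V=0.912000+0.036000+-0.021600=0.9264
k=7 load: inc=-0.021600, refl=-0.021600·0.500000=-0.0108; V=0.948000+-0.021600+-0.010800=0.9156
k=8 src: inc=-0.010800, refl=-0.010800·-0.600000=0.0065; V=0.926400+-0.010800+0.006480=0.9221

0 0 source 0.8000
1 3 load 1.2000
2 6 source 0.9600
3 9 load 0.8400
4 12 source 0.9120
5 15 load 0.9480
6 18 source 0.9264
7 21 load 0.9156
8 24 source 0.9221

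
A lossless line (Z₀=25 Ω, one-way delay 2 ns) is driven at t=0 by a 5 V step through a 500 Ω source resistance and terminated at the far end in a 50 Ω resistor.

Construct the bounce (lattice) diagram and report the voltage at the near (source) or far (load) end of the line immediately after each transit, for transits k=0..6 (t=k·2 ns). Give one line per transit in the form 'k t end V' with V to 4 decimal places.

0 0 source 0.2381
1 2 load 0.3175
2 4 source 0.3893
3 6 load 0.4132
4 8 source 0.4349
5 10 load 0.4421
6 12 source 0.4486

Γ_L=0.333333, Γ_S=0.904762; launch V₁=5·25/525=0.238095
k=0 src: V=0.2381
k=1 load: inc=0.238095, refl=0.238095·0.333333=0.0794; V=0.000000+0.238095+0.079365=0.3175
k=2 src: inc=0.079365, refl=0.079365·0.904762=0.0718; V=0.238095+0.079365+0.071807=0.3893
k=3 load: inc=0.071807, refl=0.071807·0.333333=0.0239; V=0.317460+0.071807+0.023936=0.4132
k=4 src: inc=0.023936, refl=0.023936·0.904762=0.0217; V=0.389267+0.023936+0.021656=0.4349
k=5 load: inc=0.021656, refl=0.021656·0.333333=0.0072; V=0.413202+0.021656+0.007219=0.4421
k=6 src: inc=0.007219, refl=0.007219·0.904762=0.0065; V=0.434858+0.007219+0.006531=0.4486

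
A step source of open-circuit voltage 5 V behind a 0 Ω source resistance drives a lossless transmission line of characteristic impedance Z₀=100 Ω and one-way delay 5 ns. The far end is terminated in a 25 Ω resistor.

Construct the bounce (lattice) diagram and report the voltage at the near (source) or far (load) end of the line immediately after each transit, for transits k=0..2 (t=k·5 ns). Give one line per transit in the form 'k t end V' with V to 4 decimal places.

0 0 source 5.0000
1 5 load 2.0000
2 10 source 5.0000

Γ_L=-0.600000, Γ_S=-1.000000; launch V₁=5·100/100=5.000000
k=0 src: V=5.0000
k=1 load: inc=5.000000, refl=5.000000·-0.600000=-3.0000; V=0.000000+5.000000+-3.000000=2.0000
k=2 src: inc=-3.000000, refl=-3.000000·-1.000000=3.0000; V=5.000000+-3.000000+3.000000=5.0000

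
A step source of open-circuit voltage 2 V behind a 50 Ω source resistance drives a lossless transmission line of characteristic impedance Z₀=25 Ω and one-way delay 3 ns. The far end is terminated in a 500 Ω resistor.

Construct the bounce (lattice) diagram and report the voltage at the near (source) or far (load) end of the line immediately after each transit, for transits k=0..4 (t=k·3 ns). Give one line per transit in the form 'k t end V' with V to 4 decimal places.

0 0 source 0.6667
1 3 load 1.2698
2 6 source 1.4709
3 9 load 1.6528
4 12 source 1.7134

Γ_L=0.904762, Γ_S=0.333333; launch V₁=2·25/75=0.666667
k=0 src: V=0.6667
k=1 load: inc=0.666667, refl=0.666667·0.904762=0.6032; V=0.000000+0.666667+0.603175=1.2698
k=2 src: inc=0.603175, refl=0.603175·0.333333=0.2011; V=0.666667+0.603175+0.201058=1.4709
k=3 load: inc=0.201058, refl=0.201058·0.904762=0.1819; V=1.269841+0.201058+0.181910=1.6528
k=4 src: inc=0.181910, refl=0.181910·0.333333=0.0606; V=1.470899+0.181910+0.060637=1.7134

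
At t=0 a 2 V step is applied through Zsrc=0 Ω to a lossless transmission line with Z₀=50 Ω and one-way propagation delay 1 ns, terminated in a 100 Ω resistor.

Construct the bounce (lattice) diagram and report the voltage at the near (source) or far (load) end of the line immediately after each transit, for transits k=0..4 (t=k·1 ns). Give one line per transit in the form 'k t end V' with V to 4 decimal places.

Γ_L=0.333333, Γ_S=-1.000000; launch V₁=2·50/50=2.000000
k=0 src: V=2.0000
k=1 load: inc=2.000000, refl=2.000000·0.333333=0.6667; V=0.000000+2.000000+0.666667=2.6667
k=2 src: inc=0.666667, refl=0.666667·-1.000000=-0.6667; V=2.000000+0.666667+-0.666667=2.0000
k=3 load: inc=-0.666667, refl=-0.666667·0.333333=-0.2222; V=2.666667+-0.666667+-0.222222=1.7778
k=4 src: inc=-0.222222, refl=-0.222222·-1.000000=0.2222; V=2.000000+-0.222222+0.222222=2.0000

0 0 source 2.0000
1 1 load 2.6667
2 2 source 2.0000
3 3 load 1.7778
4 4 source 2.0000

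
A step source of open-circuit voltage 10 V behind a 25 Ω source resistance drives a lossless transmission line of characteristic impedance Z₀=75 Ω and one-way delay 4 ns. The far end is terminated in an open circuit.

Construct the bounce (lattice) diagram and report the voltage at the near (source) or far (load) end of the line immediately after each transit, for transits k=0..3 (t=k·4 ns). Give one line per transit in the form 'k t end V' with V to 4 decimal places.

Γ_L=1.000000, Γ_S=-0.500000; launch V₁=10·75/100=7.500000
k=0 src: V=7.5000
k=1 load: inc=7.500000, refl=7.500000·1.000000=7.5000; V=0.000000+7.500000+7.500000=15.0000
k=2 src: inc=7.500000, refl=7.500000·-0.500000=-3.7500; V=7.500000+7.500000+-3.750000=11.2500
k=3 load: inc=-3.750000, refl=-3.750000·1.000000=-3.7500; V=15.000000+-3.750000+-3.750000=7.5000

0 0 source 7.5000
1 4 load 15.0000
2 8 source 11.2500
3 12 load 7.5000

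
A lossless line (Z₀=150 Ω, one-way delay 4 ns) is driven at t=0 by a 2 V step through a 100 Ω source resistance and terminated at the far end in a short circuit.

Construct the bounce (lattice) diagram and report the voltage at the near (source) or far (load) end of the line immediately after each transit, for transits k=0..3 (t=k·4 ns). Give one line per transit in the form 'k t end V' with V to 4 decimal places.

Γ_L=-1.000000, Γ_S=-0.200000; launch V₁=2·150/250=1.200000
k=0 src: V=1.2000
k=1 load: inc=1.200000, refl=1.200000·-1.000000=-1.2000; V=0.000000+1.200000+-1.200000=0.0000
k=2 src: inc=-1.200000, refl=-1.200000·-0.200000=0.2400; V=1.200000+-1.200000+0.240000=0.2400
k=3 load: inc=0.240000, refl=0.240000·-1.000000=-0.2400; V=0.000000+0.240000+-0.240000=0.0000

0 0 source 1.2000
1 4 load 0.0000
2 8 source 0.2400
3 12 load 0.0000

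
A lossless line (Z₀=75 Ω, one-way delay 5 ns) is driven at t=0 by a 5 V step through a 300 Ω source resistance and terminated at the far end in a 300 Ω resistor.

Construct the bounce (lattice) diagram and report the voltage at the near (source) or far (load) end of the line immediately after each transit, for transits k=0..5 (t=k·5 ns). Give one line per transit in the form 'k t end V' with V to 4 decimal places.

Γ_L=0.600000, Γ_S=0.600000; launch V₁=5·75/375=1.000000
k=0 src: V=1.0000
k=1 load: inc=1.000000, refl=1.000000·0.600000=0.6000; V=0.000000+1.000000+0.600000=1.6000
k=2 src: inc=0.600000, refl=0.600000·0.600000=0.3600; V=1.000000+0.600000+0.360000=1.9600
k=3 load: inc=0.360000, refl=0.360000·0.600000=0.2160; V=1.600000+0.360000+0.216000=2.1760
k=4 src: inc=0.216000, refl=0.216000·0.600000=0.1296; V=1.960000+0.216000+0.129600=2.3056
k=5 load: inc=0.129600, refl=0.129600·0.600000=0.0778; V=2.176000+0.129600+0.077760=2.3834

0 0 source 1.0000
1 5 load 1.6000
2 10 source 1.9600
3 15 load 2.1760
4 20 source 2.3056
5 25 load 2.3834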